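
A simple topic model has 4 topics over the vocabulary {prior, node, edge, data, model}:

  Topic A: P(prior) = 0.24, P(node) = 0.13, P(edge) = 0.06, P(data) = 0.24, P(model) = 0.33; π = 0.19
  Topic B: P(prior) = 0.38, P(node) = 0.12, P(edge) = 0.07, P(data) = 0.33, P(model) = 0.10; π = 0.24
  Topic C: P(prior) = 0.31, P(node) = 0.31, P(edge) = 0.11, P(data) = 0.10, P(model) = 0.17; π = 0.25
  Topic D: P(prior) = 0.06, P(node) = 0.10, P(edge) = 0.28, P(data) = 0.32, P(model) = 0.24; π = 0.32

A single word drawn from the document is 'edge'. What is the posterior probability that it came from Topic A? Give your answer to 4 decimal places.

The responsibility of component k is P(Z=k) f_k(x) divided by Σ_j P(Z=j) f_j(x).
Component likelihoods at x = 'edge':
  f_A = 0.06
  f_B = 0.07
  f_C = 0.11
  f_D = 0.28
Multiply by the mixture weights:
  P(Z=A)·f_A = 0.19 × 0.06 = 0.0114
  P(Z=B)·f_B = 0.24 × 0.07 = 0.0168
  P(Z=C)·f_C = 0.25 × 0.11 = 0.0275
  P(Z=D)·f_D = 0.32 × 0.28 = 0.0896
Normaliser: 0.0114 + 0.0168 + 0.0275 + 0.0896 = 0.1453
Responsibility of Topic A: 0.0114 / 0.1453 ≈ 0.0785

0.0785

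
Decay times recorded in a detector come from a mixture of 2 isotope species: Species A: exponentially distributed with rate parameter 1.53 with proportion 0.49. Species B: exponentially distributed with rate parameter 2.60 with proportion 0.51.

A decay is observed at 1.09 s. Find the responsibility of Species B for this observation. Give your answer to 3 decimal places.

The responsibility of component k is π_k f_k(x) divided by Σ_j π_j f_j(x).
Exponential densities:
  p_A = 0.288681
  p_B = 0.152821
Prior × likelihood for each component:
  π_A·p_A = 0.49 × 0.288681 = 0.141454
  π_B·p_B = 0.51 × 0.152821 = 0.0779387
Normaliser: 0.141454 + 0.0779387 = 0.219392
P(Species B | the observation) = 0.0779387 / 0.219392 ≈ 0.355

0.355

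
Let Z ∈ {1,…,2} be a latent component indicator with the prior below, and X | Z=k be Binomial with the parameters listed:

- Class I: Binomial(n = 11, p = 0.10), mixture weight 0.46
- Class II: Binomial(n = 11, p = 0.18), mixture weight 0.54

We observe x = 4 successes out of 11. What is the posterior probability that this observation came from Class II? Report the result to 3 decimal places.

Posterior ∝ prior × likelihood, so P(k | x) ∝ π_k f_k(x); normalise over all components.
Binomial probabilities:
  p_I = 0.0157838
  p_II = 0.0863577
Prior × likelihood for each component:
  π_I·p_I = 0.46 × 0.0157838 = 0.00726055
  π_II·p_II = 0.54 × 0.0863577 = 0.0466331
Sum: 0.00726055 + 0.0466331 = 0.0538937
So the posterior for Class II is 0.0466331 / 0.0538937 ≈ 0.865.

0.865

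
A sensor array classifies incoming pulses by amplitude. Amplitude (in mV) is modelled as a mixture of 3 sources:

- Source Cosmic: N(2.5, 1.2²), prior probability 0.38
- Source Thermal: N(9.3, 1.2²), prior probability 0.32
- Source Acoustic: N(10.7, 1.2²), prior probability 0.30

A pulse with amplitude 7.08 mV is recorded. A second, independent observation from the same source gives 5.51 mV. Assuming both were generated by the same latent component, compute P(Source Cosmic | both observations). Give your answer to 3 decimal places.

0.028

Apply Bayes' rule: the posterior for each component is proportional to its prior times its likelihood at x.
Since both observations come from the same component, the likelihood for component k is f_k(x₁)·f_k(x₂).
  L_Cosmic = [(1/(1.2·√(2π)))·exp(−(7.08−2.5)²/(2·1.2²)) = 0.332452·exp(-7.28347) = 0.000228327] × [0.0143053] = 3.26627e-06
  L_Thermal = [(1/(1.2·√(2π)))·exp(−(7.08−9.3)²/(2·1.2²)) = 0.332452·exp(-1.71125) = 0.0600541] × [0.00226814] = 0.000136211
  L_Acoustic = [(1/(1.2·√(2π)))·exp(−(7.08−10.7)²/(2·1.2²)) = 0.332452·exp(-4.55014) = 0.0035126] × [2.88306e-05] = 1.0127e-07
Weight by the priors:
  P(Z=Cosmic)·L_Cosmic = 0.38 × 3.26627e-06 = 1.24118e-06
  P(Z=Thermal)·L_Thermal = 0.32 × 0.000136211 = 4.35875e-05
  P(Z=Acoustic)·L_Acoustic = 0.30 × 1.0127e-07 = 3.03811e-08
Denominator: 1.24118e-06 + 4.35875e-05 + 3.03811e-08 = 4.48591e-05
P(Source Cosmic | data) ≈ 0.028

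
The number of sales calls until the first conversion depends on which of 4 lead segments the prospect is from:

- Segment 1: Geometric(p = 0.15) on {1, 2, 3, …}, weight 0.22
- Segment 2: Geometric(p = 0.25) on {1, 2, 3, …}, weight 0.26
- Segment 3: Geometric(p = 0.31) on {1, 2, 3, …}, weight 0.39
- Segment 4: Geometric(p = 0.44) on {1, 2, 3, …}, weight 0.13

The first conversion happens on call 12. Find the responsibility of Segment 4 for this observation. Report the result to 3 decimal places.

0.009

Apply Bayes' rule: the posterior for each component is proportional to its prior times its likelihood at x.
Evaluate each component's likelihood at the observed value:
  L_1 = 0.15·(1−0.15)^11 = 0.15·0.167343 = 0.0251015
  L_2 = 0.25·(1−0.25)^11 = 0.25·0.0422351 = 0.0105588
  L_3 = 0.31·(1−0.31)^11 = 0.31·0.0168787 = 0.00523241
  L_4 = 0.44·(1−0.44)^11 = 0.44·0.00169851 = 0.000747345
Multiply by the mixture weights:
  π_1·L_1 = 0.22 × 0.0251015 = 0.00552233
  π_2·L_2 = 0.26 × 0.0105588 = 0.00274528
  π_3·L_3 = 0.39 × 0.00523241 = 0.00204064
  π_4·L_4 = 0.13 × 0.000747345 = 9.71548e-05
Denominator: 0.00552233 + 0.00274528 + 0.00204064 + 9.71548e-05 = 0.0104054
So the posterior for Segment 4 is 9.71548e-05 / 0.0104054 ≈ 0.009.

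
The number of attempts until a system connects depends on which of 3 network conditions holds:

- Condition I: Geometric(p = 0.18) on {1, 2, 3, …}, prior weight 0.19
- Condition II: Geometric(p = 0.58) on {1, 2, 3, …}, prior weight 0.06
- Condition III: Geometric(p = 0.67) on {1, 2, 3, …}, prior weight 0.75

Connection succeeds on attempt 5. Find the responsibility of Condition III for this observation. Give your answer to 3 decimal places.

0.265

The responsibility of component k is π_k f_k(x) divided by Σ_j π_j f_j(x).
Component likelihoods at x = 5:
  f_I = 0.0813819
  f_II = 0.0180478
  f_III = 0.00794567
Unnormalised posteriors:
  π_I·f_I = 0.19 × 0.0813819 = 0.0154626
  π_II·f_II = 0.06 × 0.0180478 = 0.00108287
  π_III·f_III = 0.75 × 0.00794567 = 0.00595925
Evidence: 0.0154626 + 0.00108287 + 0.00595925 = 0.0225047
P(Condition III | x) ≈ 0.265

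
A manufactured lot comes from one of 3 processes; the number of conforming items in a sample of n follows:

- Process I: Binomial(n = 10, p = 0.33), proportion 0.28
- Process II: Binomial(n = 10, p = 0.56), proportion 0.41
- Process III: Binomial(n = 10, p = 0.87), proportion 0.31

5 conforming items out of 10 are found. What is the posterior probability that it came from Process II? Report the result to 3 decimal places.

0.708

By Bayes' theorem, P(k | x) = π_k f_k(x) / Σ_j π_j f_j(x).
Component likelihoods at x = 5 conforming items out of 10:
  L_I = C(10,5)·0.33^5·0.67^5 = 252·0.00391354·0.135013 = 0.133151
  L_II = C(10,5)·0.56^5·0.44^5 = 252·0.0550732·0.0164916 = 0.228878
  L_III = C(10,5)·0.87^5·0.13^5 = 252·0.498421·3.71293e-05 = 0.00466352
Prior × likelihood for each component:
  π_I·L_I = 0.28 × 0.133151 = 0.0372823
  π_II·L_II = 0.41 × 0.228878 = 0.09384
  π_III·L_III = 0.31 × 0.00466352 = 0.00144569
Denominator: 0.0372823 + 0.09384 + 0.00144569 = 0.132568
P(Process II | the observation) ≈ 0.708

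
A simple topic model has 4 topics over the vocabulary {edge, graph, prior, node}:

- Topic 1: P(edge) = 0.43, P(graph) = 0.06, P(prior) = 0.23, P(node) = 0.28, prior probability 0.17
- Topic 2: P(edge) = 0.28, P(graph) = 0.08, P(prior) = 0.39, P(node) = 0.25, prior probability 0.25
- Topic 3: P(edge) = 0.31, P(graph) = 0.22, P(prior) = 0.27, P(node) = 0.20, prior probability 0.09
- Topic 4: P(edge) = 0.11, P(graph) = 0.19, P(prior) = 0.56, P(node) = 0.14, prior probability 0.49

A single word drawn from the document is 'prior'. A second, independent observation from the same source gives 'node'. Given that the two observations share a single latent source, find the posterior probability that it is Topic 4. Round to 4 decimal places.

Apply Bayes' rule: the posterior for each component is proportional to its prior times its likelihood at x.
Since both observations come from the same component, the likelihood for component k is f_k(x₁)·f_k(x₂).
  L_1 = [P(prior | comp) = 0.23] × [0.28] = 0.0644
  L_2 = [P(prior | comp) = 0.39] × [0.25] = 0.0975
  L_3 = [P(prior | comp) = 0.27] × [0.2] = 0.054
  L_4 = [P(prior | comp) = 0.56] × [0.14] = 0.0784
Prior × likelihood for each component:
  π_1·L_1 = 0.17 × 0.0644 = 0.010948
  π_2·L_2 = 0.25 × 0.0975 = 0.024375
  π_3·L_3 = 0.09 × 0.054 = 0.00486
  π_4·L_4 = 0.49 × 0.0784 = 0.038416
Normaliser: 0.010948 + 0.024375 + 0.00486 + 0.038416 = 0.078599
P(Topic 4 | x₁, x₂) = 0.038416 / 0.078599 ≈ 0.4888

0.4888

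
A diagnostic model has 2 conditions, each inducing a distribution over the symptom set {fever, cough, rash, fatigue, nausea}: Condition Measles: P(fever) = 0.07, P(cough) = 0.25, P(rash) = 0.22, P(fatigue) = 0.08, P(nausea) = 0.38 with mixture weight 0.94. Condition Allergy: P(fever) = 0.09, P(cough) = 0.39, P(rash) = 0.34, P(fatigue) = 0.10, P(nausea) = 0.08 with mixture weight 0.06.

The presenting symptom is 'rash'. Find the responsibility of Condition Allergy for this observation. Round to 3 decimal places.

0.090

The responsibility of component k is w_k f_k(x) divided by Σ_j w_j f_j(x).
Component likelihoods at x = 'rash':
  L_Measles = 0.22
  L_Allergy = 0.34
Weight by the priors:
  w_Measles·L_Measles = 0.94 × 0.22 = 0.2068
  w_Allergy·L_Allergy = 0.06 × 0.34 = 0.0204
Sum: 0.2068 + 0.0204 = 0.2272
So the posterior for Condition Allergy is 0.0204 / 0.2272 ≈ 0.090.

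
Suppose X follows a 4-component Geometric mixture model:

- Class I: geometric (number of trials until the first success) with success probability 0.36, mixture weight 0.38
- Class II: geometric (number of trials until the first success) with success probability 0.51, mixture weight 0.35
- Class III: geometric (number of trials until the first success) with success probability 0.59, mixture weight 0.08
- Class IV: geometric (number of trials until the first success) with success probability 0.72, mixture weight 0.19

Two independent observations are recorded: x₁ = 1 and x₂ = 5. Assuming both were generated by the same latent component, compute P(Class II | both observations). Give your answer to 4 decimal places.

P(component k | x) = w_k·f_k(x) / marginal(x), where marginal(x) = Σ_j w_j·f_j(x).
Since both observations come from the same component, the likelihood for component k is f_k(x₁)·f_k(x₂).
  p_I = [0.36·(1−0.36)^0 = 0.36·1 = 0.36] × [0.060398] = 0.0217433
  p_II = [0.51·(1−0.51)^0 = 0.51·1 = 0.51] × [0.0294005] = 0.0149942
  p_III = [0.59·(1−0.59)^0 = 0.59·1 = 0.59] × [0.016672] = 0.00983647
  p_IV = [0.72·(1−0.72)^0 = 0.72·1 = 0.72] × [0.00442552] = 0.00318638
Unnormalised posteriors:
  w_I·p_I = 0.38 × 0.0217433 = 0.00826244
  w_II·p_II = 0.35 × 0.0149942 = 0.00524799
  w_III·p_III = 0.08 × 0.00983647 = 0.000786918
  w_IV·p_IV = 0.19 × 0.00318638 = 0.000605412
Evidence: 0.00826244 + 0.00524799 + 0.000786918 + 0.000605412 = 0.0149028
Responsibility of Class II: 0.00524799 / 0.0149028 ≈ 0.3521

0.3521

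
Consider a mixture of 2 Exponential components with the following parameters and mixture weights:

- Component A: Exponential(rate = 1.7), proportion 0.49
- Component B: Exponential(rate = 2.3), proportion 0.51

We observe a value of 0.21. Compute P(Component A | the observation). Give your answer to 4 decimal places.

0.4461

P(component k | x) = w_k·f_k(x) / marginal(x), where marginal(x) = Σ_j w_j·f_j(x).
Evaluate each component's likelihood at the observed value:
  L_A = 1.18961
  L_B = 1.41894
Prior × likelihood for each component:
  w_A·L_A = 0.49 × 1.18961 = 0.58291
  w_B·L_B = 0.51 × 1.41894 = 0.723659
Marginal: 0.58291 + 0.723659 = 1.30657
P(Component A | data) ≈ 0.4461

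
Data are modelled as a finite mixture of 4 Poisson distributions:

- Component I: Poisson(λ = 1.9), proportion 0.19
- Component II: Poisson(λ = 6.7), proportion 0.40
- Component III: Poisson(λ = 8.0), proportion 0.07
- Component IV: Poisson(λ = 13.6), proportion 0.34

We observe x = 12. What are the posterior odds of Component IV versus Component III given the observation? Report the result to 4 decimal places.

Posterior odds = (π_i f_i(x)) / (π_j f_j(x)); the normalising sum cancels.
Evaluate each component's likelihood at the observed value:
  f_I = 6.91109e-07
  f_II = 0.0210275
  f_III = 0.0481268
  f_IV = 0.103687
0.0352536 / 0.00336888 ≈ 10.4645

10.4645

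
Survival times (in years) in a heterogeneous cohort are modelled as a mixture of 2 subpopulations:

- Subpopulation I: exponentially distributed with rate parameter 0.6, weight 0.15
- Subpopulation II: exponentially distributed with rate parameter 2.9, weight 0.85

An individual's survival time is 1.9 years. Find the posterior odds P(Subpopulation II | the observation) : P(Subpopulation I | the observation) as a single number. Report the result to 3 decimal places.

0.347

Posterior odds = (π_i f_i(x)) / (π_j f_j(x)); the normalising sum cancels.
Exponential densities:
  p_I = 0.6·e^(−0.6·1.9) = 0.6·e^(−1.1400) = 0.191891
  p_II = 2.9·e^(−2.9·1.9) = 2.9·e^(−5.5100) = 0.0117337
Posterior odds = (π_II·p_II) / (π_I·p_I) = (0.85·0.0117337) / (0.15·0.191891) = 0.00997365 / 0.0287837 ≈ 0.347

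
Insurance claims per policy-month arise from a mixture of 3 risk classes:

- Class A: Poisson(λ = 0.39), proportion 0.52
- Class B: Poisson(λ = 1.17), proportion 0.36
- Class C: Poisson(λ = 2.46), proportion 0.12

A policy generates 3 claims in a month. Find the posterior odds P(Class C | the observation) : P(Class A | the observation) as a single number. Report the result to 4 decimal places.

Posterior odds = (π_i f_i(x)) / (π_j f_j(x)); the normalising sum cancels.
Poisson probabilities:
  f_A = 0.00669372
  f_B = 0.082848
  f_C = 0.211977
Posterior odds = (π_C·f_C) / (π_A·f_A) = (0.12·0.211977) / (0.52·0.00669372) = 0.0254373 / 0.00348074 ≈ 7.3080

7.3080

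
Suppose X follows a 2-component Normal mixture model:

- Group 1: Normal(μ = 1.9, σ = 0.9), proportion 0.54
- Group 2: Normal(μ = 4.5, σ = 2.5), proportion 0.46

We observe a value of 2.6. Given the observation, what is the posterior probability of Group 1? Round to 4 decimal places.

Posterior ∝ prior × likelihood, so P(k | x) ∝ π_k f_k(x); normalise over all components.
Component likelihoods at x = 2.6:
  f_1 = 0.327572
  f_2 = 0.119549
Unnormalised posteriors:
  π_1·f_1 = 0.54 × 0.327572 = 0.176889
  π_2·f_2 = 0.46 × 0.119549 = 0.0549925
Sum: 0.176889 + 0.0549925 = 0.231881
So the posterior for Group 1 is 0.176889 / 0.231881 ≈ 0.7628.

0.7628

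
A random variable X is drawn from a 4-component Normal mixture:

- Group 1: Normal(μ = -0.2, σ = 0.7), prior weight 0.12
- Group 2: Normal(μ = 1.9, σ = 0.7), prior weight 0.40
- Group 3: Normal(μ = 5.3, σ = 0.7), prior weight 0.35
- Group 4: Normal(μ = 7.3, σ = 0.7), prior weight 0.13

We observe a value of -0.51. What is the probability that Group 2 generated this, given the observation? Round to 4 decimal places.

0.0097

By Bayes' theorem, P(k | x) = π_k f_k(x) / Σ_j π_j f_j(x).
Component likelihoods at x = -0.51:
  L_1 = (1/(0.7·√(2π)))·exp(−(-0.51−-0.2)²/(2·0.7²)) = 0.569918·exp(-0.09806) = 0.516683
  L_2 = (1/(0.7·√(2π)))·exp(−(-0.51−1.9)²/(2·0.7²)) = 0.569918·exp(-5.92663) = 0.00152023
  L_3 = (1/(0.7·√(2π)))·exp(−(-0.51−5.3)²/(2·0.7²)) = 0.569918·exp(-34.44500) = 6.25948e-16
  L_4 = (1/(0.7·√(2π)))·exp(−(-0.51−7.3)²/(2·0.7²)) = 0.569918·exp(-62.24092) = 5.30792e-28
Multiply by the mixture weights:
  π_1·L_1 = 0.12 × 0.516683 = 0.062002
  π_2·L_2 = 0.40 × 0.00152023 = 0.00060809
  π_3·L_3 = 0.35 × 6.25948e-16 = 2.19082e-16
  π_4·L_4 = 0.13 × 5.30792e-28 = 6.9003e-29
Denominator: 0.062002 + 0.00060809 + 2.19082e-16 + 6.9003e-29 = 0.0626101
P(Group 2 | x) ≈ 0.0097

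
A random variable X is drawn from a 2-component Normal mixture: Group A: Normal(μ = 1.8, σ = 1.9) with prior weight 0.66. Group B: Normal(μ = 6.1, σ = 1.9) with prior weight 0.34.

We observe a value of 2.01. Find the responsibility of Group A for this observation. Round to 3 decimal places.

P(component k | x) = w_k·f_k(x) / marginal(x), where marginal(x) = Σ_j w_j·f_j(x).
Evaluate each component's likelihood at the observed value:
  L_A = (1/(1.9·√(2π)))·exp(−(2.01−1.8)²/(2·1.9²)) = 0.209970·exp(-0.00611) = 0.208691
  L_B = (1/(1.9·√(2π)))·exp(−(2.01−6.1)²/(2·1.9²)) = 0.209970·exp(-2.31691) = 0.0206983
Unnormalised posteriors:
  w_A·L_A = 0.66 × 0.208691 = 0.137736
  w_B·L_B = 0.34 × 0.0206983 = 0.00703742
Normaliser: 0.137736 + 0.00703742 = 0.144774
P(Group A | the observation) = 0.137736 / 0.144774 ≈ 0.951

0.951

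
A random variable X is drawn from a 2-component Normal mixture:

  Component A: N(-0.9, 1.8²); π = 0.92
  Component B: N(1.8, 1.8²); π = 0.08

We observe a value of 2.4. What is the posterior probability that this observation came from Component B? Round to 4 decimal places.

0.3063

By Bayes' theorem, P(k | x) = π_k f_k(x) / Σ_j π_j f_j(x).
Normal densities:
  L_A = (1/(1.8·√(2π)))·exp(−(2.4−-0.9)²/(2·1.8²)) = 0.221635·exp(-1.68056) = 0.041284
  L_B = (1/(1.8·√(2π)))·exp(−(2.4−1.8)²/(2·1.8²)) = 0.221635·exp(-0.05556) = 0.209657
Unnormalised posteriors:
  π_A·L_A = 0.92 × 0.041284 = 0.0379813
  π_B·L_B = 0.08 × 0.209657 = 0.0167726
Normaliser: 0.0379813 + 0.0167726 = 0.0547538
P(Component B | the observation) ≈ 0.3063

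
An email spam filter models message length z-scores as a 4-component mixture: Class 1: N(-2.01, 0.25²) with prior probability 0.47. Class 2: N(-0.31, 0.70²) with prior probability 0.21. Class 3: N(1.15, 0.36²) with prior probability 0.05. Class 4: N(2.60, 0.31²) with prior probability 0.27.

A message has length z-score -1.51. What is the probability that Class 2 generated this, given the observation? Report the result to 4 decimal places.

Apply Bayes' rule: the posterior for each component is proportional to its prior times its likelihood at x.
Evaluate each component's likelihood at the observed value:
  f_1 = (1/(0.25·√(2π)))·exp(−(-1.51−-2.01)²/(2·0.25²)) = 1.595769·exp(-2.00000) = 0.215964
  f_2 = (1/(0.70·√(2π)))·exp(−(-1.51−-0.31)²/(2·0.70²)) = 0.569918·exp(-1.46939) = 0.131119
  f_3 = (1/(0.36·√(2π)))·exp(−(-1.51−1.15)²/(2·0.36²)) = 1.108173·exp(-27.29784) = 1.54635e-12
  f_4 = (1/(0.31·√(2π)))·exp(−(-1.51−2.60)²/(2·0.31²)) = 1.286911·exp(-87.88814) = 8.71395e-39
Unnormalised posteriors:
  w_1·f_1 = 0.47 × 0.215964 = 0.101503
  w_2·f_2 = 0.21 × 0.131119 = 0.027535
  w_3·f_3 = 0.05 × 1.54635e-12 = 7.73173e-14
  w_4·f_4 = 0.27 × 8.71395e-39 = 2.35277e-39
Evidence: 0.101503 + 0.027535 + 7.73173e-14 + 2.35277e-39 = 0.129038
P(Class 2 | data) = 0.027535 / 0.129038 ≈ 0.2134

0.2134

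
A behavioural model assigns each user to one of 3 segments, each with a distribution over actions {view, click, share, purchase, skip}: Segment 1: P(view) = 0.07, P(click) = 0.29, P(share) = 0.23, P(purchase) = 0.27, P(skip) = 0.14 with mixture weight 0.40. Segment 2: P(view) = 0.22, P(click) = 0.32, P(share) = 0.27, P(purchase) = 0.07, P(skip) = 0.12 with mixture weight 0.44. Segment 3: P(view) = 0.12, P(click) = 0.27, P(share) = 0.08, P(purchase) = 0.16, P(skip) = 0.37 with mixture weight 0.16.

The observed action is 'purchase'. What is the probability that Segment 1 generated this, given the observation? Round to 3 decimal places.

The responsibility of component k is P(Z=k) f_k(x) divided by Σ_j P(Z=j) f_j(x).
Component likelihoods at x = 'purchase':
  L_1 = P(purchase | comp) = 0.27
  L_2 = P(purchase | comp) = 0.07
  L_3 = P(purchase | comp) = 0.16
Prior × likelihood for each component:
  P(Z=1)·L_1 = 0.40 × 0.27 = 0.108
  P(Z=2)·L_2 = 0.44 × 0.07 = 0.0308
  P(Z=3)·L_3 = 0.16 × 0.16 = 0.0256
Sum: 0.108 + 0.0308 + 0.0256 = 0.1644
P(Segment 1 | the observation) ≈ 0.657

0.657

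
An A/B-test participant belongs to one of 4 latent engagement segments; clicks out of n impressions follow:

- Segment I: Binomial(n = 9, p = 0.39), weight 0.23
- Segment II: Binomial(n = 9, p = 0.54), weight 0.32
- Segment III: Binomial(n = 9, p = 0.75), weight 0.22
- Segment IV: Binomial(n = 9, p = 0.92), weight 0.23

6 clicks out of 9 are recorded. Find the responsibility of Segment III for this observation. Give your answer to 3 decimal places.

The responsibility of component k is π_k f_k(x) divided by Σ_j π_j f_j(x).
Evaluate each component's likelihood at the observed value:
  p_I = 0.0670898
  p_II = 0.202729
  p_III = 0.233597
  p_IV = 0.0260781
Prior × likelihood for each component:
  π_I·p_I = 0.23 × 0.0670898 = 0.0154307
  π_II·p_II = 0.32 × 0.202729 = 0.0648732
  π_III·p_III = 0.22 × 0.233597 = 0.0513913
  π_IV·p_IV = 0.23 × 0.0260781 = 0.00599797
Normaliser: 0.0154307 + 0.0648732 + 0.0513913 + 0.00599797 = 0.137693
So the posterior for Segment III is 0.0513913 / 0.137693 ≈ 0.373.

0.373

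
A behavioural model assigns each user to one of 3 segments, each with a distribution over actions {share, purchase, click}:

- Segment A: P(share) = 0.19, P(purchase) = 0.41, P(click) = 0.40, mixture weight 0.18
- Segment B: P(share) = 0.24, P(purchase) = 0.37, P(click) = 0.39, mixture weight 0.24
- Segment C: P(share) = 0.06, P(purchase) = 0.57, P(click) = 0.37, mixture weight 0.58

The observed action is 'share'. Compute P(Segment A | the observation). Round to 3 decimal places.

0.270

By Bayes' theorem, P(k | x) = π_k f_k(x) / Σ_j π_j f_j(x).
Evaluate each component's likelihood at the observed value:
  f_A = 0.19
  f_B = 0.24
  f_C = 0.06
Weight by the priors:
  π_A·f_A = 0.18 × 0.19 = 0.0342
  π_B·f_B = 0.24 × 0.24 = 0.0576
  π_C·f_C = 0.58 × 0.06 = 0.0348
Normaliser: 0.0342 + 0.0576 + 0.0348 = 0.1266
Responsibility of Segment A: 0.0342 / 0.1266 ≈ 0.270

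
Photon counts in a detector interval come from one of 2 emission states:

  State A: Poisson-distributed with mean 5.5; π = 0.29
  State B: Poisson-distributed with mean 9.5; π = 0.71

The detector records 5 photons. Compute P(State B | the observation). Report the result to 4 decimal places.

Apply Bayes' rule: the posterior for each component is proportional to its prior times its likelihood at x.
Component likelihoods at x = 5 photons:
  f_A = e^(−5.5)·5.5^5/5! = 0.171401
  f_B = e^(−9.5)·9.5^5/5! = 0.0482658
Prior × likelihood for each component:
  P(Z=A)·f_A = 0.29 × 0.171401 = 0.0497062
  P(Z=B)·f_B = 0.71 × 0.0482658 = 0.0342687
Sum: 0.0497062 + 0.0342687 = 0.0839749
Responsibility of State B: 0.0342687 / 0.0839749 ≈ 0.4081

0.4081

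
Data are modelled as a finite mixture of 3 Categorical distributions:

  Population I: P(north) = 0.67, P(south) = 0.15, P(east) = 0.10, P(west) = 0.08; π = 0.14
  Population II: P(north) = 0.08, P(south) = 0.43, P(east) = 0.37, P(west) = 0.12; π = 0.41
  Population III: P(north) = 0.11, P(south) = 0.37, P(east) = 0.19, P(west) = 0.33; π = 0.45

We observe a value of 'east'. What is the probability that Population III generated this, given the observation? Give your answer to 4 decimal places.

0.3404

Posterior ∝ prior × likelihood, so P(k | x) ∝ π_k f_k(x); normalise over all components.
Evaluate each component's likelihood at the observed value:
  L_I = 0.1
  L_II = 0.37
  L_III = 0.19
Weight by the priors:
  π_I·L_I = 0.14 × 0.1 = 0.014
  π_II·L_II = 0.41 × 0.37 = 0.1517
  π_III·L_III = 0.45 × 0.19 = 0.0855
Normaliser: 0.014 + 0.1517 + 0.0855 = 0.2512
Responsibility of Population III: 0.0855 / 0.2512 ≈ 0.3404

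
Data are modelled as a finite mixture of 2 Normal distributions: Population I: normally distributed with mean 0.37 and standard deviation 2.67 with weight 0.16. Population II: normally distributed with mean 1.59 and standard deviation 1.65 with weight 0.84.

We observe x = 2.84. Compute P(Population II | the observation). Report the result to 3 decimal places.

0.907

P(component k | x) = P(Z=k)·f_k(x) / marginal(x), where marginal(x) = Σ_j P(Z=j)·f_j(x).
Component likelihoods at x = 2.84:
  f_I = (1/(2.67·√(2π)))·exp(−(2.84−0.37)²/(2·2.67²)) = 0.149417·exp(-0.42790) = 0.0974013
  f_II = (1/(1.65·√(2π)))·exp(−(2.84−1.59)²/(2·1.65²)) = 0.241783·exp(-0.28696) = 0.181468
Weight by the priors:
  P(Z=I)·f_I = 0.16 × 0.0974013 = 0.0155842
  P(Z=II)·f_II = 0.84 × 0.181468 = 0.152433
Denominator: 0.0155842 + 0.152433 = 0.168018
P(Population II | data) ≈ 0.907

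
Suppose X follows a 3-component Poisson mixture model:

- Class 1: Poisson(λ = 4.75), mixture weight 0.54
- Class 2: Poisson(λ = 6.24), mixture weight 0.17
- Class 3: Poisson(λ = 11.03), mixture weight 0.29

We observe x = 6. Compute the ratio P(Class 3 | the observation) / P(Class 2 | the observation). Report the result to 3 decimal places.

0.433

The posterior odds equal the prior odds times the likelihood ratio: (π_i/π_j)·(f_i(x)/f_j(x)).
Poisson probabilities:
  L_1 = e^(−4.75)·4.75^6/6! = 0.138016
  L_2 = e^(−6.24)·6.24^6/6! = 0.159874
  L_3 = e^(−11.03)·11.03^6/6! = 0.0405371
0.0117558 / 0.0271786 ≈ 0.433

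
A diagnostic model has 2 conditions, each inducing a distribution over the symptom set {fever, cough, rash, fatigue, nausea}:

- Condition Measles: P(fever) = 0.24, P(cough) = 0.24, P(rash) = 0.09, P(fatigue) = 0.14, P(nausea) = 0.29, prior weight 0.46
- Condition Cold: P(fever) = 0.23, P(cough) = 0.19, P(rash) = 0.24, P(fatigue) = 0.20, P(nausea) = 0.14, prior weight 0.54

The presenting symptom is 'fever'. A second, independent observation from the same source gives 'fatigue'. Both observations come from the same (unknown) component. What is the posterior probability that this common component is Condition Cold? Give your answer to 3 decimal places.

0.616

The responsibility of component k is π_k f_k(x) divided by Σ_j π_j f_j(x).
Since both observations come from the same component, the likelihood for component k is f_k(x₁)·f_k(x₂).
  p_Measles = [0.24] × [0.14] = 0.0336
  p_Cold = [0.23] × [0.2] = 0.046
Weight by the priors:
  π_Measles·p_Measles = 0.46 × 0.0336 = 0.015456
  π_Cold·p_Cold = 0.54 × 0.046 = 0.02484
Marginal: 0.015456 + 0.02484 = 0.040296
Responsibility of Condition Cold: 0.02484 / 0.040296 ≈ 0.616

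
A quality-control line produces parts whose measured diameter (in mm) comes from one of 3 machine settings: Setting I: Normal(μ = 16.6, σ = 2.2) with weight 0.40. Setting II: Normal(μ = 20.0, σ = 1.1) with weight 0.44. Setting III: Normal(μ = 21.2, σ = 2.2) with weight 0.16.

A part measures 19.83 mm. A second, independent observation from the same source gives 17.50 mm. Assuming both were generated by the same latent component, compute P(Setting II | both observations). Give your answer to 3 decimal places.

P(component k | x) = π_k·f_k(x) / marginal(x), where marginal(x) = Σ_j π_j·f_j(x).
Since both observations come from the same component, the likelihood for component k is f_k(x₁)·f_k(x₂).
  L_I = [0.0617183] × [0.166781] = 0.0102934
  L_II = [0.358369] × [0.0274087] = 0.00982245
  L_III = [0.149376] × [0.0440843] = 0.00658512
Prior × likelihood for each component:
  π_I·L_I = 0.40 × 0.0102934 = 0.00411738
  π_II·L_II = 0.44 × 0.00982245 = 0.00432188
  π_III·L_III = 0.16 × 0.00658512 = 0.00105362
Denominator: 0.00411738 + 0.00432188 + 0.00105362 = 0.00949288
P(Setting II | data) = 0.00432188 / 0.00949288 ≈ 0.455

0.455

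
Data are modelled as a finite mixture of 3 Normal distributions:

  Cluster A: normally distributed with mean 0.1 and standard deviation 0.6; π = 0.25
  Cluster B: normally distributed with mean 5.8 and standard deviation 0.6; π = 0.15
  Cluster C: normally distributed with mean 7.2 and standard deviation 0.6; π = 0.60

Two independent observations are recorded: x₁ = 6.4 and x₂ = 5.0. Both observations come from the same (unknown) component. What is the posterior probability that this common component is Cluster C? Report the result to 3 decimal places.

0.008

Apply Bayes' rule: the posterior for each component is proportional to its prior times its likelihood at x.
Since both observations come from the same component, the likelihood for component k is f_k(x₁)·f_k(x₂).
  L_A = [(1/(0.6·√(2π)))·exp(−(6.4−0.1)²/(2·0.6²)) = 0.664904·exp(-55.12500) = 7.62563e-25] × [2.18899e-15] = 1.66924e-39
  L_B = [(1/(0.6·√(2π)))·exp(−(6.4−5.8)²/(2·0.6²)) = 0.664904·exp(-0.50000) = 0.403285] × [0.27335] = 0.110238
  L_C = [(1/(0.6·√(2π)))·exp(−(6.4−7.2)²/(2·0.6²)) = 0.664904·exp(-0.88889) = 0.27335] × [0.000800451] = 0.000218803
Weight by the priors:
  P(Z=A)·L_A = 0.25 × 1.66924e-39 = 4.17311e-40
  P(Z=B)·L_B = 0.15 × 0.110238 = 0.0165357
  P(Z=C)·L_C = 0.60 × 0.000218803 = 0.000131282
Normaliser: 4.17311e-40 + 0.0165357 + 0.000131282 = 0.016667
P(Cluster C | x) = 0.000131282 / 0.016667 ≈ 0.008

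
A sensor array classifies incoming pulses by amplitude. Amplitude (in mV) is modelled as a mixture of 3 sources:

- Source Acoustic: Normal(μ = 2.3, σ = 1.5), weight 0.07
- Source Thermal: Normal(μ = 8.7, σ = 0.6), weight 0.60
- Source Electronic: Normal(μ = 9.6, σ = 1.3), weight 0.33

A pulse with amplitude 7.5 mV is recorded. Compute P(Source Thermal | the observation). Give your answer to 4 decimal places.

0.6624

P(component k | x) = π_k·f_k(x) / marginal(x), where marginal(x) = Σ_j π_j·f_j(x).
Component likelihoods at x = 7.5 mV:
  p_Acoustic = 0.000653419
  p_Thermal = 0.0899849
  p_Electronic = 0.0832392
Weight by the priors:
  π_Acoustic·p_Acoustic = 0.07 × 0.000653419 = 4.57393e-05
  π_Thermal·p_Thermal = 0.60 × 0.0899849 = 0.053991
  π_Electronic·p_Electronic = 0.33 × 0.0832392 = 0.0274689
Marginal: 4.57393e-05 + 0.053991 + 0.0274689 = 0.0815057
Responsibility of Source Thermal: 0.053991 / 0.0815057 ≈ 0.6624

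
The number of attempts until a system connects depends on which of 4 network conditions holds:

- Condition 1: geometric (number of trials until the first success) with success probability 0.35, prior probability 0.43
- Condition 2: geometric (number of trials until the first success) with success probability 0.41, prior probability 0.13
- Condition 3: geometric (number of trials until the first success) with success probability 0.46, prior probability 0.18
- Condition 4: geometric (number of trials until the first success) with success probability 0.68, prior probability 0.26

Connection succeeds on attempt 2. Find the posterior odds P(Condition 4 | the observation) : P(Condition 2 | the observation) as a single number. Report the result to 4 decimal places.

Only the two components matter; the odds are (π_i f_i(x)) / (π_j f_j(x)).
Component likelihoods at x = 2:
  p_1 = 0.2275
  p_2 = 0.2419
  p_3 = 0.2484
  p_4 = 0.2176
0.056576 / 0.031447 ≈ 1.7991

1.7991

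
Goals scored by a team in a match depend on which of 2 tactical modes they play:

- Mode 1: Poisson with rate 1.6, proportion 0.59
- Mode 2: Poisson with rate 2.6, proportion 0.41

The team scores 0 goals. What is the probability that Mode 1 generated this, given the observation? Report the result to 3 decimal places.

0.796

P(component k | x) = w_k·f_k(x) / marginal(x), where marginal(x) = Σ_j w_j·f_j(x).
Component likelihoods at x = 0 goals:
  f_1 = e^(−1.6)·1.6^0/0! = 0.201897
  f_2 = e^(−2.6)·2.6^0/0! = 0.0742736
Unnormalised posteriors:
  w_1·f_1 = 0.59 × 0.201897 = 0.119119
  w_2·f_2 = 0.41 × 0.0742736 = 0.0304522
Sum: 0.119119 + 0.0304522 = 0.149571
P(Mode 1 | data) = 0.119119 / 0.149571 ≈ 0.796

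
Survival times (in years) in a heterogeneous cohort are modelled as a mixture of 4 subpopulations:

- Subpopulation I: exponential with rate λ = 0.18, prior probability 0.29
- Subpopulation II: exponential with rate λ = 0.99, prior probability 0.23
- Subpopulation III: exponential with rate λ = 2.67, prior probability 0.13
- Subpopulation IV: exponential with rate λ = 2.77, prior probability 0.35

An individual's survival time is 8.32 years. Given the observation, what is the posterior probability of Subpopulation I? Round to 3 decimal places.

Apply Bayes' rule: the posterior for each component is proportional to its prior times its likelihood at x.
Component likelihoods at x = 8.32 years:
  L_I = 0.18·e^(−0.18·8.32) = 0.18·e^(−1.4976) = 0.0402599
  L_II = 0.99·e^(−0.99·8.32) = 0.99·e^(−8.2368) = 0.000262083
  L_III = 2.67·e^(−2.67·8.32) = 2.67·e^(−22.2144) = 6.01063e-10
  L_IV = 2.77·e^(−2.77·8.32) = 2.77·e^(−23.0464) = 2.71366e-10
Weight by the priors:
  π_I·L_I = 0.29 × 0.0402599 = 0.0116754
  π_II·L_II = 0.23 × 0.000262083 = 6.0279e-05
  π_III·L_III = 0.13 × 6.01063e-10 = 7.81382e-11
  π_IV·L_IV = 0.35 × 2.71366e-10 = 9.49781e-11
Marginal: 0.0116754 + 6.0279e-05 + 7.81382e-11 + 9.49781e-11 = 0.0117357
Responsibility of Subpopulation I: 0.0116754 / 0.0117357 ≈ 0.995

0.995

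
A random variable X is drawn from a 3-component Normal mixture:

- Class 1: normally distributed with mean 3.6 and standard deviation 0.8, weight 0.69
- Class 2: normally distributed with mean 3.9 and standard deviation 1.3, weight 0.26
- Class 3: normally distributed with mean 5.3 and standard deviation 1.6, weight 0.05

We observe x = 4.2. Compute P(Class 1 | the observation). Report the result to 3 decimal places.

0.748

By Bayes' theorem, P(k | x) = π_k f_k(x) / Σ_j π_j f_j(x).
Component likelihoods at x = 4.2:
  f_1 = 0.376422
  f_2 = 0.298815
  f_3 = 0.196858
Prior × likelihood for each component:
  π_1·f_1 = 0.69 × 0.376422 = 0.259731
  π_2·f_2 = 0.26 × 0.298815 = 0.0776919
  π_3·f_3 = 0.05 × 0.196858 = 0.00984292
Normaliser: 0.259731 + 0.0776919 + 0.00984292 = 0.347266
Responsibility of Class 1: 0.259731 / 0.347266 ≈ 0.748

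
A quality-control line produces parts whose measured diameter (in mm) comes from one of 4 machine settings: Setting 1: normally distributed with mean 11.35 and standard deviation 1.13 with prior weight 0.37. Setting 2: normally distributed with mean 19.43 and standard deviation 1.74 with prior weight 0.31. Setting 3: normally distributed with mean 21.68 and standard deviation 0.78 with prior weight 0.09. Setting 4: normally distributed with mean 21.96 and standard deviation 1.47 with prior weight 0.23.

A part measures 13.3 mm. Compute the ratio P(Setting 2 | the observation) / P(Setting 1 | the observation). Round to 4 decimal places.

0.0049

The posterior odds equal the prior odds times the likelihood ratio: (π_i/π_j)·(f_i(x)/f_j(x)).
Evaluate each component's likelihood at the observed value:
  f_1 = (1/(1.13·√(2π)))·exp(−(13.3−11.35)²/(2·1.13²)) = 0.353046·exp(-1.48896) = 0.07965
  f_2 = (1/(1.74·√(2π)))·exp(−(13.3−19.43)²/(2·1.74²)) = 0.229277·exp(-6.20572) = 0.000462646
  f_3 = (1/(0.78·√(2π)))·exp(−(13.3−21.68)²/(2·0.78²)) = 0.511464·exp(-57.71236) = 4.41221e-26
  f_4 = (1/(1.47·√(2π)))·exp(−(13.3−21.96)²/(2·1.47²)) = 0.271389·exp(-17.35286) = 7.89479e-09
Posterior odds = (π_2·f_2) / (π_1·f_1) = (0.31·0.000462646) / (0.37·0.07965) = 0.00014342 / 0.0294705 ≈ 0.0049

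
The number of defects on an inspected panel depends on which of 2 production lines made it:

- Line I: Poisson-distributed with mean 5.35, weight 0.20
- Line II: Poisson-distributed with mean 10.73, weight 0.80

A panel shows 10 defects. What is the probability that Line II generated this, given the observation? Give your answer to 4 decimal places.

P(component k | x) = w_k·f_k(x) / marginal(x), where marginal(x) = Σ_j w_j·f_j(x).
Poisson probabilities:
  L_I = 0.0251362
  L_II = 0.12197
Weight by the priors:
  w_I·L_I = 0.20 × 0.0251362 = 0.00502724
  w_II·L_II = 0.80 × 0.12197 = 0.0975763
Denominator: 0.00502724 + 0.0975763 = 0.102604
So the posterior for Line II is 0.0975763 / 0.102604 ≈ 0.9510.

0.9510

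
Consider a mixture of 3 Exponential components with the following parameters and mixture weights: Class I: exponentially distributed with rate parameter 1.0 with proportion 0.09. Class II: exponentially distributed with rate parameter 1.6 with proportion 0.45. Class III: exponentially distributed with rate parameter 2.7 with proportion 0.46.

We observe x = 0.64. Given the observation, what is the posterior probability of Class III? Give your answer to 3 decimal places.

0.419

P(component k | x) = π_k·f_k(x) / marginal(x), where marginal(x) = Σ_j π_j·f_j(x).
Component likelihoods at x = 0.64:
  p_I = 0.527292
  p_II = 0.574649
  p_III = 0.479626
Unnormalised posteriors:
  π_I·p_I = 0.09 × 0.527292 = 0.0474563
  π_II·p_II = 0.45 × 0.574649 = 0.258592
  π_III·p_III = 0.46 × 0.479626 = 0.220628
Sum: 0.0474563 + 0.258592 + 0.220628 = 0.526676
P(Class III | x) ≈ 0.419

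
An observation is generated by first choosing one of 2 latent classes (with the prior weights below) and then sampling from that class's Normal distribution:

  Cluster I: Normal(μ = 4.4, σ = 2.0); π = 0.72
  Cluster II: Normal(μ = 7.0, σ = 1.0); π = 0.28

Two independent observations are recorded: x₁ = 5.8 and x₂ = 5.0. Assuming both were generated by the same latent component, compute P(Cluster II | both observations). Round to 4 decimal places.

Posterior ∝ prior × likelihood, so P(k | x) ∝ π_k f_k(x); normalise over all components.
Since both observations come from the same component, the likelihood for component k is f_k(x₁)·f_k(x₂).
  L_I = [0.156127] × [0.190694] = 0.0297725
  L_II = [0.194186] × [0.053991] = 0.0104843
Weight by the priors:
  π_I·L_I = 0.72 × 0.0297725 = 0.0214362
  π_II·L_II = 0.28 × 0.0104843 = 0.0029356
Marginal: 0.0214362 + 0.0029356 = 0.0243718
So the posterior for Cluster II is 0.0029356 / 0.0243718 ≈ 0.1205.

0.1205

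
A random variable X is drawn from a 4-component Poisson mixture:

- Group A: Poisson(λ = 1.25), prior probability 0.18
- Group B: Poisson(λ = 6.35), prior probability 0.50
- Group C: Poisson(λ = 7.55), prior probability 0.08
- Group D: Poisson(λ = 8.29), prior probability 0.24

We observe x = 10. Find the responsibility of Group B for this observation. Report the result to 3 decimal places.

P(component k | x) = w_k·f_k(x) / marginal(x), where marginal(x) = Σ_j w_j·f_j(x).
Evaluate each component's likelihood at the observed value:
  p_A = e^(−1.25)·1.25^10/10! = 7.35307e-07
  p_B = e^(−6.35)·6.35^10/10! = 0.0513103
  p_C = e^(−7.55)·7.55^10/10! = 0.0872536
  p_D = e^(−8.29)·8.29^10/10! = 0.106043
Multiply by the mixture weights:
  w_A·p_A = 0.18 × 7.35307e-07 = 1.32355e-07
  w_B·p_B = 0.50 × 0.0513103 = 0.0256551
  w_C·p_C = 0.08 × 0.0872536 = 0.00698028
  w_D·p_D = 0.24 × 0.106043 = 0.0254503
Sum: 1.32355e-07 + 0.0256551 + 0.00698028 + 0.0254503 = 0.0580858
So the posterior for Group B is 0.0256551 / 0.0580858 ≈ 0.442.

0.442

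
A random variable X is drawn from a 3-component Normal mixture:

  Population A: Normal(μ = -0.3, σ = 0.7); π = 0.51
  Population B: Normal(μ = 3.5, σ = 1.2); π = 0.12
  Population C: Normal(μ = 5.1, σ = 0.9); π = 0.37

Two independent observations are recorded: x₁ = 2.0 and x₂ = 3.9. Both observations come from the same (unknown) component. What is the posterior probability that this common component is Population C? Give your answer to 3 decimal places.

Posterior ∝ prior × likelihood, so P(k | x) ∝ π_k f_k(x); normalise over all components.
Since both observations come from the same component, the likelihood for component k is f_k(x₁)·f_k(x₂).
  f_A = [0.00257934] × [8.67983e-09] = 2.23882e-11
  f_B = [0.152208] × [0.314486] = 0.0478672
  f_C = [0.00117595] × [0.182233] = 0.000214298
Prior × likelihood for each component:
  π_A·f_A = 0.51 × 2.23882e-11 = 1.1418e-11
  π_B·f_B = 0.12 × 0.0478672 = 0.00574406
  π_C·f_C = 0.37 × 0.000214298 = 7.92902e-05
Evidence: 1.1418e-11 + 0.00574406 + 7.92902e-05 = 0.00582335
Responsibility of Population C: 7.92902e-05 / 0.00582335 ≈ 0.014

0.014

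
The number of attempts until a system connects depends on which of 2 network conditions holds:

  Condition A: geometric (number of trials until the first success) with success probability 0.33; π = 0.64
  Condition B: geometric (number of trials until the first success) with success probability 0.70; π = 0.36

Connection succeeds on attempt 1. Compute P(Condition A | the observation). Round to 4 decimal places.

By Bayes' theorem, P(k | x) = π_k f_k(x) / Σ_j π_j f_j(x).
Evaluate each component's likelihood at the observed value:
  L_A = 0.33
  L_B = 0.7
Prior × likelihood for each component:
  π_A·L_A = 0.64 × 0.33 = 0.2112
  π_B·L_B = 0.36 × 0.7 = 0.252
Sum: 0.2112 + 0.252 = 0.4632
So the posterior for Condition A is 0.2112 / 0.4632 ≈ 0.4560.

0.4560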